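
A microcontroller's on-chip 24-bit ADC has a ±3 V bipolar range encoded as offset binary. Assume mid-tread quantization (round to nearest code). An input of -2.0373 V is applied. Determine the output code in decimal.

code 2691904

Full-scale span = 6 V; LSB = 6/2^24 = 0.36 µV.
Input sits at 2691904.307 steps above V_low.
So the output code is 2691904.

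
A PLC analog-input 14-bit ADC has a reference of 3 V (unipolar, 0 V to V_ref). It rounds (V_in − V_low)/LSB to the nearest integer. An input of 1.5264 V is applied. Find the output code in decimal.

With 16384 levels over 3 V, one step is 183.11 µV.
Input sits at 8336.179 steps above V_low.
So the output code is 8336.

code 8336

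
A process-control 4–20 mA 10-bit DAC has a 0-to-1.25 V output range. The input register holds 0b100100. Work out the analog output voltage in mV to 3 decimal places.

LSB = 1.25 V / 2^10 = 1.221 mV.
Code 0b100100 = 36 decimal.
V_out = 0 + 36 × 0.0012207 V = 0.0439453 V.
= 43.945 mV.

43.945 mV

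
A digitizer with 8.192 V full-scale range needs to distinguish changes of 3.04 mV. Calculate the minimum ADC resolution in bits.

Number of steps required ≥ 8.192 V / 3.04 mV = 2694.74.
Need 2^N ≥ 2694.74; 2^11 = 2048, 2^12 = 4096.
Minimum N = 12.

12 bits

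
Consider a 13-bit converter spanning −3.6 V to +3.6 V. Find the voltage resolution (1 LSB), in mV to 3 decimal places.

0.879 mV

Full-scale span = 7.2 V.
LSB = 7.2 / 2^13 = 7.2 / 8192 = 0.000878906 V = 0.879 mV.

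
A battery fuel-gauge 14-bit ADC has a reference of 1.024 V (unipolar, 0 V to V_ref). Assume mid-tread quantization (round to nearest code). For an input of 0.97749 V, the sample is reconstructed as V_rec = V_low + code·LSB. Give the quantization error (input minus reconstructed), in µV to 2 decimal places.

Step size: 1.024 V ÷ 2^14 = 62.50 µV.
Scaled input = 15639.8400 LSBs, so code = 15640.
Reconstructed: 0.9775 V.
Difference: -1e-05 V → -10.00 µV.

-10.00 µV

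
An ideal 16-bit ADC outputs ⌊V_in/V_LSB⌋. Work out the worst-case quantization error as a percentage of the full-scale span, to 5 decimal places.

Truncating → worst-case error = 1 LSB = V_FS/2^16, so 100/65536 = 0.00152588 % of full scale.

0.00153 %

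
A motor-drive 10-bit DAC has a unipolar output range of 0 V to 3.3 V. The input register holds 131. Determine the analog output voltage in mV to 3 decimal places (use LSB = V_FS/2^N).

422.168 mV

LSB = 3.3 V / 2^10 = 3.223 mV.
V_out = 0 + 131 × 0.00322266 V = 0.422168 V.
= 422.168 mV.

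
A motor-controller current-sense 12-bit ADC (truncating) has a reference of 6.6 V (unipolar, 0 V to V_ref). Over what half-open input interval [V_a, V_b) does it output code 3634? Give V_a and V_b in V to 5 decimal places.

[5.85557 V, 5.85718 V)

LSB = 6.6/2^12 = 1.611 mV.
V_a = V_low + 3634·LSB = 5.85557 V; V_b = V_low + 3635·LSB = 5.85718 V.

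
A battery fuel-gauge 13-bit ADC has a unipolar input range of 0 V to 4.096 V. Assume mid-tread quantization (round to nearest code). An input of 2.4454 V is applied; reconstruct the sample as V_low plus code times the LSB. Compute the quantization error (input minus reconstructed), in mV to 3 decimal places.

-0.100 mV

LSB = 4.096/2^13 = 0.500 mV.
(2.4454 − 0)/0.0005 = 4890.8000; round gives code 4891.
Code 4891 maps back to 0 + 4891×0.0005 V = 2.4455 V.
Difference: -0.0001 V → -0.100 mV.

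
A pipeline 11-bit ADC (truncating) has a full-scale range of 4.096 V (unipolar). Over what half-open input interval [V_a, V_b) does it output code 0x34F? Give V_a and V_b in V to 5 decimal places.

LSB = 4.096/2^11 = 2.000 mV.
Code 0x34F = 847 decimal.
V_a = V_low + 847·LSB = 1.694 V; V_b = V_low + 848·LSB = 1.696 V.

[1.69400 V, 1.69600 V)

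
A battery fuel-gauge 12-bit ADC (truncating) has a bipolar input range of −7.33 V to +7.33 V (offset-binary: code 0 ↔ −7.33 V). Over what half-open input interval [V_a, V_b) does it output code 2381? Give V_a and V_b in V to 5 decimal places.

[1.19184 V, 1.19542 V)

LSB = 14.66/2^12 = 3.579 mV.
V_a = V_low + 2381·LSB = 1.19184 V; V_b = V_low + 2382·LSB = 1.19542 V.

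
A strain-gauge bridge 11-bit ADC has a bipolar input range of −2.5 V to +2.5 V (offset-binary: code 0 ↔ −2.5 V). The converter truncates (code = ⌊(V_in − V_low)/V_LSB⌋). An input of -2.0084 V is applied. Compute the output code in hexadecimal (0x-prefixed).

With 2048 levels over 5 V, one step is 2.441 mV.
(-2.0084 − (−2.5)) / 0.00244141 = 201.359 LSBs.
Floor → code 201.
In hexadecimal (0x-prefixed): 0xC9.

code 0xC9 (decimal 201)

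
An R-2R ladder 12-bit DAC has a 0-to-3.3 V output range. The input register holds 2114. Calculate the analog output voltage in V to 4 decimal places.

LSB = 3.3 V / 2^12 = 0.806 mV.
V_out = 0 + 2114 × 0.000805664 V = 1.70317 V.

1.7032 V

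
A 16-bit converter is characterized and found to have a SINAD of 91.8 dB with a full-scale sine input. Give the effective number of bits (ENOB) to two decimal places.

ENOB = (SINAD − 1.76) / 6.02 = (91.8 − 1.76)/6.02 = 14.957.

14.96 bits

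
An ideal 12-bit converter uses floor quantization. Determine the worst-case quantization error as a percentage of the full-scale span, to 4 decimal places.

0.0244 %

Truncating → worst-case error = 1 LSB = V_FS/2^12, so 100/4096 = 0.0244141 % of full scale.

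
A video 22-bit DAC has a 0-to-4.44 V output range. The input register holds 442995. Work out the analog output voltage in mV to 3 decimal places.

LSB = 4.44 V / 2^22 = 1.06 µV.
V_out = 0 + 442995 × 1.05858e-06 V = 0.468945 V.
= 468.945 mV.

468.945 mV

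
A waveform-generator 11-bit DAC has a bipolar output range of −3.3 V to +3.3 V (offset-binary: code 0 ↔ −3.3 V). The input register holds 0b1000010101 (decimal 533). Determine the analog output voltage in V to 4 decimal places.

-1.5823 V

LSB = 6.6 V / 2^11 = 3.223 mV.
Code 0b1000010101 = 533 decimal.
V_out = (−3.3) + 533 × 0.00322266 V = -1.58232 V.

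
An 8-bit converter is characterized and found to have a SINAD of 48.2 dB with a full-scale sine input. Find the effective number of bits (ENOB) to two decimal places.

7.71 bits

ENOB = (SINAD − 1.76) / 6.02 = (48.2 − 1.76)/6.02 = 7.714.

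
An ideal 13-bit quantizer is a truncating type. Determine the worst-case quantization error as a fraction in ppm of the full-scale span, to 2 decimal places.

Truncating → worst-case error = 1 LSB = V_FS/2^13, so 1e+06/8192 = 122.07 ppm of full scale.

122.07 ppm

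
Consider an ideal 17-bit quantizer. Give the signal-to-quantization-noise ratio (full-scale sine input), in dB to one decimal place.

104.1 dB

SNR ≈ 6.02·N + 1.76 dB = 6.02·17 + 1.76 = 104.10 dB.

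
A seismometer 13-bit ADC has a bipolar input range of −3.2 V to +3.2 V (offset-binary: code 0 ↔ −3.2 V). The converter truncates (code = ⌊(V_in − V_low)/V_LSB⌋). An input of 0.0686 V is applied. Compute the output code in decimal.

code 4183

With 8192 levels over 6.4 V, one step is 0.781 mV.
(V_in − V_low)/LSB = (0.0686 − (−3.2)) / 0.00078125 = 4183.808.
⌊·⌋(4183.808) = 4183.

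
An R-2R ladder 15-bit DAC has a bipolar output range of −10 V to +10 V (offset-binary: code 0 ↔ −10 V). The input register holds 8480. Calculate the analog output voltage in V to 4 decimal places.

-4.8242 V

LSB = 20 V / 2^15 = 0.610 mV.
V_out = (−10) + 8480 × 0.000610352 V = -4.82422 V.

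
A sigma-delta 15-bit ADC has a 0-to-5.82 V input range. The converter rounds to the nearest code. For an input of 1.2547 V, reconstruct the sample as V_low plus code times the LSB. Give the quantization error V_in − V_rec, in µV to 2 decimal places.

46.68 µV

LSB = 5.82/2^15 = 177.61 µV.
Scaled input = 7064.2628 LSBs, so code = 7064.
Code 7064 maps back to 0 + 7064×0.000177612 V = 1.2546533 V.
Error = 1.2547 − 1.2546533 = 4.66797e-05 V = 46.68 µV.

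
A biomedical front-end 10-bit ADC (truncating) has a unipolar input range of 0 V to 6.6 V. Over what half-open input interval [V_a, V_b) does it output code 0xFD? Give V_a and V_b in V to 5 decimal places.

[1.63066 V, 1.63711 V)

LSB = 6.6/2^10 = 6.445 mV.
Code 0xFD = 253 decimal.
V_a = V_low + 253·LSB = 1.63066 V; V_b = V_low + 254·LSB = 1.63711 V.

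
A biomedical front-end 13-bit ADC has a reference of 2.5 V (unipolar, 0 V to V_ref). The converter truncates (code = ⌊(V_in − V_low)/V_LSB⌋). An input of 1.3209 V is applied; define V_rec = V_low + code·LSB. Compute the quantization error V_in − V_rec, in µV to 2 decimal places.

LSB = 2.5/2^13 = 305.18 µV.
Scaled input = 4328.3251 LSBs, so code = 4328.
Reconstructed: 1.3208008 V.
Difference: 9.92187e-05 V → 99.22 µV.

99.22 µV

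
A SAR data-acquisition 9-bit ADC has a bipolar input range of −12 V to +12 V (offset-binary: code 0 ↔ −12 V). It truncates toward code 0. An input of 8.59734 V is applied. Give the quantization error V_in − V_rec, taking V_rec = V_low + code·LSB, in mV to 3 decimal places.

19.215 mV

LSB = 24/2^9 = 46.875 mV.
(8.59734 − (−12))/0.046875 = 439.4099; ⌊·⌋ gives code 439.
V_rec = (−12) + 439·0.046875 = 8.578125 V.
Difference: 0.019215 V → 19.215 mV.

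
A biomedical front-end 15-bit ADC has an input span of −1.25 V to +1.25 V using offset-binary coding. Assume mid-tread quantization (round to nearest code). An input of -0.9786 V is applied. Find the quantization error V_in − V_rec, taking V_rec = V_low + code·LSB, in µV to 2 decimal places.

Step size: 2.5 V ÷ 2^15 = 76.29 µV.
(-0.9786 − (−1.25))/7.62939e-05 = 3557.2941; round gives code 3557.
V_rec = (−1.25) + 3557·7.62939e-05 = -0.97862244 V.
V_in − V_rec = 2.24365e-05 V = 22.44 µV.

22.44 µV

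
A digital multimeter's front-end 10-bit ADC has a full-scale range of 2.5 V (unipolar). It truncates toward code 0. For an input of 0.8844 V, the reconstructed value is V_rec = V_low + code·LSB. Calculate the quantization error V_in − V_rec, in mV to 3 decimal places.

0.611 mV

One LSB is 2.5 V / 1024 = 2.441 mV.
Scaled input = 362.2502 LSBs, so code = 362.
V_rec = 0 + 362·0.00244141 = 0.88378906 V.
Error = 0.8844 − 0.88378906 = 0.000610938 V = 0.611 mV.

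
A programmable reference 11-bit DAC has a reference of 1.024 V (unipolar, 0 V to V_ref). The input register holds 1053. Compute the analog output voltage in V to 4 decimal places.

LSB = 1.024 V / 2^11 = 0.500 mV.
V_out = 0 + 1053 × 0.0005 V = 0.5265 V.

0.5265 V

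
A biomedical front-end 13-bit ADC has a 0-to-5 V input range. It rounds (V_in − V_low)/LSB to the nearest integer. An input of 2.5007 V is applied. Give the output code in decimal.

Full-scale span = 5 V; LSB = 5/2^13 = 0.610 mV.
(2.5007 − 0) / 0.000610352 = 4097.147 LSBs.
round(4097.147) = 4097.

code 4097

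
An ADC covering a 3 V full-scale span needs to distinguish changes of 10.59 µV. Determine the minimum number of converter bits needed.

19 bits

Number of steps required ≥ 3 V / 10.59 µV = 283286.12.
Need 2^N ≥ 283286.12; 2^18 = 262144, 2^19 = 524288.
Minimum N = 19.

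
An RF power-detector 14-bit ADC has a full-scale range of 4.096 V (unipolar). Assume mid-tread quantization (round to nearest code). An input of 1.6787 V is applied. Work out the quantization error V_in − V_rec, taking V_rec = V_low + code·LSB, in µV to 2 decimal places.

LSB = 4.096/2^14 = 250.00 µV.
Scaled input = 6714.8000 LSBs, so code = 6715.
Reconstructed: 1.67875 V.
Difference: -5e-05 V → -50.00 µV.

-50.00 µV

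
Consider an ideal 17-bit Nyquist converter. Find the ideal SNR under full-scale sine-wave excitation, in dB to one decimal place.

104.1 dB

SNR ≈ 6.02·N + 1.76 dB = 6.02·17 + 1.76 = 104.10 dB.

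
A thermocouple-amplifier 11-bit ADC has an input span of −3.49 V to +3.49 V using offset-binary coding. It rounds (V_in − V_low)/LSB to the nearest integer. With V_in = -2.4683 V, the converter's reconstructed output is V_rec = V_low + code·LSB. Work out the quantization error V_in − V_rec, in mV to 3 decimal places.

-0.761 mV

Step size: 6.98 V ÷ 2^11 = 3.408 mV.
Scaled input = 299.7767 LSBs, so code = 300.
Code 300 maps back to (−3.49) + 300×0.0034082 V = -2.4675391 V.
Error = -2.4683 − (−2.4675391) = -0.000760938 V = -0.761 mV.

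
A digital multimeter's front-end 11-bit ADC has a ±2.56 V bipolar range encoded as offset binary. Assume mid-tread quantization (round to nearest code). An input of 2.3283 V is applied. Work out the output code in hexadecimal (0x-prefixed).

code 0x7A3 (decimal 1955)

With 2048 levels over 5.12 V, one step is 2.500 mV.
(2.3283 − (−2.56)) / 0.0025 = 1955.320 LSBs.
So the output code is 1955.
In hexadecimal (0x-prefixed): 0x7A3.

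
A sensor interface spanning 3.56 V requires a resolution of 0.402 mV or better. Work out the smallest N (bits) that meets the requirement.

Number of steps required ≥ 3.56 V / 0.402 mV = 8855.72.
Need 2^N ≥ 8855.72; 2^13 = 8192, 2^14 = 16384.
Minimum N = 14.

14 bits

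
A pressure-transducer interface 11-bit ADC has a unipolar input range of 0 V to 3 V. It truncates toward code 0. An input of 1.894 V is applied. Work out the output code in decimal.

code 1292

Full-scale span = 3 V; LSB = 3/2^11 = 1.465 mV.
Input sits at 1292.971 steps above V_low.
So the output code is 1292.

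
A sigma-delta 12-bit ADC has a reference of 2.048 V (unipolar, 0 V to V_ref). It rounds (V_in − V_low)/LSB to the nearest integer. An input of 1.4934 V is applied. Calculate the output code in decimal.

Full-scale span = 2.048 V; LSB = 2.048/2^12 = 0.500 mV.
Input sits at 2986.800 steps above V_low.
So the output code is 2987.

code 2987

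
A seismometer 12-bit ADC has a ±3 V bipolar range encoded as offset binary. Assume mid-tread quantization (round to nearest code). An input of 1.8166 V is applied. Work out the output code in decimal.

Full-scale span = 6 V; LSB = 6/2^12 = 1.465 mV.
(1.8166 − (−3)) / 0.00146484 = 3288.132 LSBs.
round(3288.132) = 3288.

code 3288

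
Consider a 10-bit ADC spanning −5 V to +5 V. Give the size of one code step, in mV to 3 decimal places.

Full-scale span = 10 V.
LSB = 10 / 2^10 = 10 / 1024 = 0.00976562 V = 9.766 mV.

9.766 mV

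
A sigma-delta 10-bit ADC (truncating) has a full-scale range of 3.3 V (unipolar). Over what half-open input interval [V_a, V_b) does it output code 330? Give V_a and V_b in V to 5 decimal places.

[1.06348 V, 1.06670 V)

LSB = 3.3/2^10 = 3.223 mV.
V_a = V_low + 330·LSB = 1.06348 V; V_b = V_low + 331·LSB = 1.0667 V.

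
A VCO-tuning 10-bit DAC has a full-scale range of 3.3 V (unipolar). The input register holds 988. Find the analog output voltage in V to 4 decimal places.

3.1840 V

LSB = 3.3 V / 2^10 = 3.223 mV.
V_out = 0 + 988 × 0.00322266 V = 3.18398 V.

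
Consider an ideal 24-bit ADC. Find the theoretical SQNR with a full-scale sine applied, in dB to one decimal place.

SNR ≈ 6.02·N + 1.76 dB = 6.02·24 + 1.76 = 146.24 dB.

146.2 dB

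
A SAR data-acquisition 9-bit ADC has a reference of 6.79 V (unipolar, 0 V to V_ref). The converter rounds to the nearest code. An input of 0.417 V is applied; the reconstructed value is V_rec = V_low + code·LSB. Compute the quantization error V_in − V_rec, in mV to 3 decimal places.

5.887 mV

One LSB is 6.79 V / 512 = 13.262 mV.
(V_in − V_low)/LSB = (0.417 − 0)/0.0132617 = 31.4439 → code 31 (round).
Reconstructed: 0.41111328 V.
V_in − V_rec = 0.00588672 V = 5.887 mV.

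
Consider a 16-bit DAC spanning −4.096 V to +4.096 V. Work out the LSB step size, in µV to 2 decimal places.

125.00 µV

Full-scale span = 8.192 V.
LSB = 8.192 / 2^16 = 8.192 / 65536 = 0.000125 V = 125.00 µV.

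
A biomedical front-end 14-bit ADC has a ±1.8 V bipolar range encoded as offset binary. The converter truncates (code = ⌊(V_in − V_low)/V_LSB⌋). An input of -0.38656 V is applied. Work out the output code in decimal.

Full-scale span = 3.6 V; LSB = 3.6/2^14 = 219.73 µV.
(V_in − V_low)/LSB = (-0.38656 − (−1.8)) / 0.000219727 = 6432.722.
So the output code is 6432.

code 6432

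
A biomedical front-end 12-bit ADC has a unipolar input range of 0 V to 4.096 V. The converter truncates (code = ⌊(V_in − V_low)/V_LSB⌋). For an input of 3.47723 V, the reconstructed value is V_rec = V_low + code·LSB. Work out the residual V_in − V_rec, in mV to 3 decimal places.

0.230 mV

One LSB is 4.096 V / 4096 = 1.000 mV.
(3.47723 − 0)/0.001 = 3477.2300; ⌊·⌋ gives code 3477.
V_rec = 0 + 3477·0.001 = 3.477 V.
V_in − V_rec = 0.00023 V = 0.230 mV.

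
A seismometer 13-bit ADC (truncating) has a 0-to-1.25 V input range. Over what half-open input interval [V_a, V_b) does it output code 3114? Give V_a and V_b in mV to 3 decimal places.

LSB = 1.25/2^13 = 152.59 µV.
V_a = V_low + 3114·LSB = 0.475159 V; V_b = V_low + 3115·LSB = 0.475311 V.

[475.159 mV, 475.311 mV)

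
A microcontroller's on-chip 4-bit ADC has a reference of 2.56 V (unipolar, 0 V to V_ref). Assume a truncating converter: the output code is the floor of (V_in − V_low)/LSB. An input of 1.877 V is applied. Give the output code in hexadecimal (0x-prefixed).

code 0xB (decimal 11)

Full-scale span = 2.56 V; LSB = 2.56/2^4 = 160.000 mV.
(1.877 − 0) / 0.16 = 11.731 LSBs.
So the output code is 11.
In hexadecimal (0x-prefixed): 0xB.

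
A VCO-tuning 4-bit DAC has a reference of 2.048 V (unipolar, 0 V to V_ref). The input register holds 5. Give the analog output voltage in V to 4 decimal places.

LSB = 2.048 V / 2^4 = 128.000 mV.
V_out = 0 + 5 × 0.128 V = 0.64 V.

0.6400 V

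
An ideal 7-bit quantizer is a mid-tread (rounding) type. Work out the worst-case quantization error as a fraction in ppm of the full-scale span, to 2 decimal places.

Rounding → worst-case error = ½ LSB = V_FS/2^8, so 1e+06/256 = 3906.25 ppm of full scale.

3906.25 ppm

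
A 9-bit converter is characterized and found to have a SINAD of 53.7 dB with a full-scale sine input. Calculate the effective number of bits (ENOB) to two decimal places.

ENOB = (SINAD − 1.76) / 6.02 = (53.7 − 1.76)/6.02 = 8.628.

8.63 bits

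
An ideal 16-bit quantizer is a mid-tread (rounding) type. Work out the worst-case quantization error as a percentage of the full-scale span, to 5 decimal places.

0.00076 %

Rounding → worst-case error = ½ LSB = V_FS/2^17, so 100/131072 = 0.000762939 % of full scale.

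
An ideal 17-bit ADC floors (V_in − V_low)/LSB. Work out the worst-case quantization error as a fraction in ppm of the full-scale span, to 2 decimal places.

7.63 ppm

Truncating → worst-case error = 1 LSB = V_FS/2^17, so 1e+06/131072 = 7.62939 ppm of full scale.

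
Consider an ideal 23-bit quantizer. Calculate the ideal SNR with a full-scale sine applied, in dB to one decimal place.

SNR ≈ 6.02·N + 1.76 dB = 6.02·23 + 1.76 = 140.22 dB.

140.2 dB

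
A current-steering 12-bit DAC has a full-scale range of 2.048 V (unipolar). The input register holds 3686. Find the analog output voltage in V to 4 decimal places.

1.8430 V

LSB = 2.048 V / 2^12 = 0.500 mV.
V_out = 0 + 3686 × 0.0005 V = 1.843 V.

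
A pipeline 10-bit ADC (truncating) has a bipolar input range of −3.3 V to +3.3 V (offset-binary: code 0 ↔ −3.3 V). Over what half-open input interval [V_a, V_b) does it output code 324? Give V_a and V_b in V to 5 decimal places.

[-1.21172 V, -1.20527 V)

LSB = 6.6/2^10 = 6.445 mV.
V_a = V_low + 324·LSB = -1.21172 V; V_b = V_low + 325·LSB = -1.20527 V.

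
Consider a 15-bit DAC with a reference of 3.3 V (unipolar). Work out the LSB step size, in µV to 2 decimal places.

Full-scale span = 3.3 V.
LSB = 3.3 / 2^15 = 3.3 / 32768 = 0.000100708 V = 100.71 µV.

100.71 µV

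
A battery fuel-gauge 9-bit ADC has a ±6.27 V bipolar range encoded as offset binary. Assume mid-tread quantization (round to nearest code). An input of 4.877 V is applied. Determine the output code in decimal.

LSB = 12.54 V / 512 = 24.492 mV.
Input sits at 455.125 steps above V_low.
So the output code is 455.

code 455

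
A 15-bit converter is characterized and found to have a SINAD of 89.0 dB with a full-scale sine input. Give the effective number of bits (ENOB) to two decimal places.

ENOB = (SINAD − 1.76) / 6.02 = (89.0 − 1.76)/6.02 = 14.492.

14.49 bits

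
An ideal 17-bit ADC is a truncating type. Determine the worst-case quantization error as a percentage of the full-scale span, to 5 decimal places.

Truncating → worst-case error = 1 LSB = V_FS/2^17, so 100/131072 = 0.000762939 % of full scale.

0.00076 %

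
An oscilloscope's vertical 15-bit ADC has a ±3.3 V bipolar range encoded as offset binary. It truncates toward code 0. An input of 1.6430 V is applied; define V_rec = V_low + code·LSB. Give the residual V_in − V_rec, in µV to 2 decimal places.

Step size: 6.6 V ÷ 2^15 = 201.42 µV.
(V_in − V_low)/LSB = (1.6430 − (−3.3))/0.000201416 = 24541.2461 → code 24541 (floor).
Code 24541 maps back to (−3.3) + 24541×0.000201416 V = 1.6429504 V.
V_in − V_rec = 4.95605e-05 V = 49.56 µV.

49.56 µV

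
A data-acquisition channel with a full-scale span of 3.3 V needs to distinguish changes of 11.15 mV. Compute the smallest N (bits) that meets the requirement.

9 bits

Number of steps required ≥ 3.3 V / 11.15 mV = 295.96.
Need 2^N ≥ 295.96; 2^8 = 256, 2^9 = 512.
Minimum N = 9.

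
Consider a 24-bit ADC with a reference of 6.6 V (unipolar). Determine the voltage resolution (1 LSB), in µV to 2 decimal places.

0.39 µV

Full-scale span = 6.6 V.
LSB = 6.6 / 2^24 = 6.6 / 16777216 = 3.93391e-07 V = 0.39 µV.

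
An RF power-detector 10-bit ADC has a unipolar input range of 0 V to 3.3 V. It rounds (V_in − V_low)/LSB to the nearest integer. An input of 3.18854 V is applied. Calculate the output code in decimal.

LSB = 3.3 V / 1024 = 3.223 mV.
(V_in − V_low)/LSB = (3.18854 − 0) / 0.00322266 = 989.414.
round(989.414) = 989.

code 989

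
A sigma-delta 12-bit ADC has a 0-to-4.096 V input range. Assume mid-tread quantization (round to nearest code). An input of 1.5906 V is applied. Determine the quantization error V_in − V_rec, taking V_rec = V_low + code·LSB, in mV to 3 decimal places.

-0.400 mV

One LSB is 4.096 V / 4096 = 1.000 mV.
Scaled input = 1590.6000 LSBs, so code = 1591.
Reconstructed: 1.591 V.
Difference: -0.0004 V → -0.400 mV.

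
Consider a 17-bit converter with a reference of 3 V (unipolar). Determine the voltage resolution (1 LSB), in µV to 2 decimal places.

22.89 µV

Full-scale span = 3 V.
LSB = 3 / 2^17 = 3 / 131072 = 2.28882e-05 V = 22.89 µV.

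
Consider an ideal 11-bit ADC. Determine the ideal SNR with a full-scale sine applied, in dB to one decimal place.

68.0 dB

SNR ≈ 6.02·N + 1.76 dB = 6.02·11 + 1.76 = 67.98 dB.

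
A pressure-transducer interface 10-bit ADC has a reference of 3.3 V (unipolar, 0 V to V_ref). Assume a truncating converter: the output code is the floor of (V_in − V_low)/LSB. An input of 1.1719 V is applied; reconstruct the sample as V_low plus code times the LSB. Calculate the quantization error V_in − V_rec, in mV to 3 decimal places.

Step size: 3.3 V ÷ 2^10 = 3.223 mV.
(V_in − V_low)/LSB = (1.1719 − 0)/0.00322266 = 363.6441 → code 363 (floor).
Reconstructed: 1.1698242 V.
V_in − V_rec = 0.00207578 V = 2.076 mV.

2.076 mV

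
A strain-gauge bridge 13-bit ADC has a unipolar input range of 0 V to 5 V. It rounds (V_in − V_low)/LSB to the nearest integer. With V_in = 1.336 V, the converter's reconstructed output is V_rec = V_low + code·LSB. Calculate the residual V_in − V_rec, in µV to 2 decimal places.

-59.57 µV

Step size: 5 V ÷ 2^13 = 0.610 mV.
(V_in − V_low)/LSB = (1.336 − 0)/0.000610352 = 2188.9024 → code 2189 (round).
Code 2189 maps back to 0 + 2189×0.000610352 V = 1.3360596 V.
V_in − V_rec = -5.95703e-05 V = -59.57 µV.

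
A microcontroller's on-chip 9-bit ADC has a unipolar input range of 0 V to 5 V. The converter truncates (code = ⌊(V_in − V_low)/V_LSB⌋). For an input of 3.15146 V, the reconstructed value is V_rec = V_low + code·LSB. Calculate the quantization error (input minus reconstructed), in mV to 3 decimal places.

Step size: 5 V ÷ 2^9 = 9.766 mV.
Scaled input = 322.7095 LSBs, so code = 322.
Reconstructed: 3.1445312 V.
Error = 3.15146 − 3.1445312 = 0.00692875 V = 6.929 mV.

6.929 mV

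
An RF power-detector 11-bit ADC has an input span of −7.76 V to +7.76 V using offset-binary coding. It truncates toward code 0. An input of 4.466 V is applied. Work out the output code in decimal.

code 1613

Full-scale span = 15.52 V; LSB = 15.52/2^11 = 7.578 mV.
Input sits at 1613.328 steps above V_low.
⌊·⌋(1613.328) = 1613.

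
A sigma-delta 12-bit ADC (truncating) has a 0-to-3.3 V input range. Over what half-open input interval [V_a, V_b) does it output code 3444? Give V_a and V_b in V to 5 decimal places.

LSB = 3.3/2^12 = 0.806 mV.
V_a = V_low + 3444·LSB = 2.77471 V; V_b = V_low + 3445·LSB = 2.77551 V.

[2.77471 V, 2.77551 V)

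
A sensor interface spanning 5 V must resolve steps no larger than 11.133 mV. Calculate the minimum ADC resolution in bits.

9 bits

Number of steps required ≥ 5 V / 11.133 mV = 449.12.
Need 2^N ≥ 449.12; 2^8 = 256, 2^9 = 512.
Minimum N = 9.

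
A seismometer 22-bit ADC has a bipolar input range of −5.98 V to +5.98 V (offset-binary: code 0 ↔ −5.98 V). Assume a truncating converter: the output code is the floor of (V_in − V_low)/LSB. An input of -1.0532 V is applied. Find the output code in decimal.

code 1727800

LSB = 11.96 V / 4194304 = 2.85 µV.
(-1.0532 − (−5.98)) / 2.85149e-06 = 1727800.748 LSBs.
Floor → code 1727800.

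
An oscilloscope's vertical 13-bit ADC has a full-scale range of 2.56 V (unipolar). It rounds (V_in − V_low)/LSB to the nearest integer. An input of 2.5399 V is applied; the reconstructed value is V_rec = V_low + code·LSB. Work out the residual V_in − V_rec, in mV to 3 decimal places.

LSB = 2.56/2^13 = 312.50 µV.
(V_in − V_low)/LSB = (2.5399 − 0)/0.0003125 = 8127.6800 → code 8128 (round).
V_rec = 0 + 8128·0.0003125 = 2.54 V.
Error = 2.5399 − 2.54 = -0.0001 V = -0.100 mV.

-0.100 mV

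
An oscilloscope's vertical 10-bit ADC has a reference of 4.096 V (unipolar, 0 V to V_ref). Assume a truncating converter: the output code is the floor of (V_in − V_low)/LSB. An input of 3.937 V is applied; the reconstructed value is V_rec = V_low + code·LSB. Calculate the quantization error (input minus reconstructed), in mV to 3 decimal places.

1.000 mV

One LSB is 4.096 V / 1024 = 4.000 mV.
(V_in − V_low)/LSB = (3.937 − 0)/0.004 = 984.2500 → code 984 (floor).
Reconstructed: 3.936 V.
V_in − V_rec = 0.001 V = 1.000 mV.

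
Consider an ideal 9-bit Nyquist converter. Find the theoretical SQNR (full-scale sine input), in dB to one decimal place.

55.9 dB

SNR ≈ 6.02·N + 1.76 dB = 6.02·9 + 1.76 = 55.94 dB.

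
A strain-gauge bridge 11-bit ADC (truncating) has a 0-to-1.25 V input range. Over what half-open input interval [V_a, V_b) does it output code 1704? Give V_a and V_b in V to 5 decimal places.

[1.04004 V, 1.04065 V)

LSB = 1.25/2^11 = 0.610 mV.
V_a = V_low + 1704·LSB = 1.04004 V; V_b = V_low + 1705·LSB = 1.04065 V.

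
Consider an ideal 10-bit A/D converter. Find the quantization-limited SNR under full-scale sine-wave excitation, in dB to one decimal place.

62.0 dB

SNR ≈ 6.02·N + 1.76 dB = 6.02·10 + 1.76 = 61.96 dB.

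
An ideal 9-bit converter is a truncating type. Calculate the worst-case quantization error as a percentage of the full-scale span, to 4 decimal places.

0.1953 %

Truncating → worst-case error = 1 LSB = V_FS/2^9, so 100/512 = 0.195312 % of full scale.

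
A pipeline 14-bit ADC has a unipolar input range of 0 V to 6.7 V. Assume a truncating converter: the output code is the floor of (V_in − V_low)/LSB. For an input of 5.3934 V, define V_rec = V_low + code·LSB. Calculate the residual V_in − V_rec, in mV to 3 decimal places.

0.358 mV

Step size: 6.7 V ÷ 2^14 = 408.94 µV.
(5.3934 − 0)/0.000408936 = 13188.8755; ⌊·⌋ gives code 13188.
Reconstructed: 5.393042 V.
V_in − V_rec = 0.000358008 V = 0.358 mV.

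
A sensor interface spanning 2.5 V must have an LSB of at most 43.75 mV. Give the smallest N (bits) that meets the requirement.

6 bits

Number of steps required ≥ 2.5 V / 43.75 mV = 57.14.
Need 2^N ≥ 57.14; 2^5 = 32, 2^6 = 64.
Minimum N = 6.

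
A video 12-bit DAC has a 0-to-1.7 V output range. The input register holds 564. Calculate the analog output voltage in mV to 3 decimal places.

LSB = 1.7 V / 2^12 = 415.04 µV.
V_out = 0 + 564 × 0.000415039 V = 0.234082 V.
= 234.082 mV.

234.082 mV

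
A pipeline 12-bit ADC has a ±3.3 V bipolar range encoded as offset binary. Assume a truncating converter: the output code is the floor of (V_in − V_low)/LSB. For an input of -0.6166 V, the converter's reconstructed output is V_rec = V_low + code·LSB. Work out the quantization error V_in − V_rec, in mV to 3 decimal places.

0.539 mV

Step size: 6.6 V ÷ 2^12 = 1.611 mV.
Scaled input = 1665.3343 LSBs, so code = 1665.
V_rec = (−3.3) + 1665·0.00161133 = -0.61713867 V.
Error = -0.6166 − (−0.61713867) = 0.000538672 V = 0.539 mV.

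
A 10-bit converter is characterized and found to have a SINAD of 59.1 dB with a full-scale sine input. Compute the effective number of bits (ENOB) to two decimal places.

ENOB = (SINAD − 1.76) / 6.02 = (59.1 − 1.76)/6.02 = 9.525.

9.52 bits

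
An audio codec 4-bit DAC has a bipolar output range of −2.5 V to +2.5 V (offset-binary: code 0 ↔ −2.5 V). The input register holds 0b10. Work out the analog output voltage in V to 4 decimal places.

-1.8750 V

LSB = 5 V / 2^4 = 312.500 mV.
Code 0b10 = 2 decimal.
V_out = (−2.5) + 2 × 0.3125 V = -1.875 V.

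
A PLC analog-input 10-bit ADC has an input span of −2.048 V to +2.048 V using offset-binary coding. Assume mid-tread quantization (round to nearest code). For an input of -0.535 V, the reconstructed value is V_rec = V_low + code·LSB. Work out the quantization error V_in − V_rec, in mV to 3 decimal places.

Step size: 4.096 V ÷ 2^10 = 4.000 mV.
(-0.535 − (−2.048))/0.004 = 378.2500; round gives code 378.
V_rec = (−2.048) + 378·0.004 = -0.536 V.
Difference: 0.001 V → 1.000 mV.

1.000 mV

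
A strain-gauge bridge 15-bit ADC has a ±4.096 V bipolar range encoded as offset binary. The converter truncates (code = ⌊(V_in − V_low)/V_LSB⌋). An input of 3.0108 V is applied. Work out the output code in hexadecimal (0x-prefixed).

Full-scale span = 8.192 V; LSB = 8.192/2^15 = 250.00 µV.
(V_in − V_low)/LSB = (3.0108 − (−4.096)) / 0.00025 = 28427.200.
⌊·⌋(28427.200) = 28427.
In hexadecimal (0x-prefixed): 0x6F0B.

code 0x6F0B (decimal 28427)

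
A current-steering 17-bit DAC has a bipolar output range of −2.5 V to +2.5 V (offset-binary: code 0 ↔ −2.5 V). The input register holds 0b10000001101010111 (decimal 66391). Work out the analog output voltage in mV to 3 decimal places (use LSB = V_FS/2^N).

32.616 mV

LSB = 5 V / 2^17 = 38.15 µV.
Code 0b10000001101010111 = 66391 decimal.
V_out = (−2.5) + 66391 × 3.8147e-05 V = 0.0326157 V.
= 32.616 mV.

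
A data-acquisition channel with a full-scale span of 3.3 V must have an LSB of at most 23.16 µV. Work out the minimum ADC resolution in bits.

Number of steps required ≥ 3.3 V / 23.16 µV = 142487.05.
Need 2^N ≥ 142487.05; 2^17 = 131072, 2^18 = 262144.
Minimum N = 18.

18 bits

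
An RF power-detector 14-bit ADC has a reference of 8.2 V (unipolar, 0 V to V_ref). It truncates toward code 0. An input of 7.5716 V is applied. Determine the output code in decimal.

code 15128

LSB = 8.2 V / 16384 = 0.500 mV.
(V_in − V_low)/LSB = (7.5716 − 0) / 0.000500488 = 15128.426.
Floor → code 15128.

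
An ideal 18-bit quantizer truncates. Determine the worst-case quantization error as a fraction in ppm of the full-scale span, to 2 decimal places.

Truncating → worst-case error = 1 LSB = V_FS/2^18, so 1e+06/262144 = 3.8147 ppm of full scale.

3.81 ppm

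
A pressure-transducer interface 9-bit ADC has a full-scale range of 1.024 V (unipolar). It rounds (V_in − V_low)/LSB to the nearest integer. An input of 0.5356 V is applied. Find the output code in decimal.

code 268

With 512 levels over 1.024 V, one step is 2.000 mV.
(V_in − V_low)/LSB = (0.5356 − 0) / 0.002 = 267.800.
round(267.800) = 268.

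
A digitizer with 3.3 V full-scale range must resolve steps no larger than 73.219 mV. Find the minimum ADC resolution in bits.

6 bits

Number of steps required ≥ 3.3 V / 73.219 mV = 45.07.
Need 2^N ≥ 45.07; 2^5 = 32, 2^6 = 64.
Minimum N = 6.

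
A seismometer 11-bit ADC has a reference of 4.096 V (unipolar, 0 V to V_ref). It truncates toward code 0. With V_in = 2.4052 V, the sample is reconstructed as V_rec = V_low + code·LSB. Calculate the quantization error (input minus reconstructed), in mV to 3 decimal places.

One LSB is 4.096 V / 2048 = 2.000 mV.
(V_in − V_low)/LSB = (2.4052 − 0)/0.002 = 1202.6000 → code 1202 (floor).
Reconstructed: 2.404 V.
Error = 2.4052 − 2.404 = 0.0012 V = 1.200 mV.

1.200 mV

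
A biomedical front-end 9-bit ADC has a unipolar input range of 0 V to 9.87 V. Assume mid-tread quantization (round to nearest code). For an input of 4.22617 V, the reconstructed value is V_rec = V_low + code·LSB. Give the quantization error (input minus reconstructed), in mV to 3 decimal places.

One LSB is 9.87 V / 512 = 19.277 mV.
Scaled input = 219.2299 LSBs, so code = 219.
Code 219 maps back to 0 + 219×0.0192773 V = 4.2217383 V.
V_in − V_rec = 0.00443172 V = 4.432 mV.

4.432 mV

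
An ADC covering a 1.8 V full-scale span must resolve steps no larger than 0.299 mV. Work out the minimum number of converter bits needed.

13 bits

Number of steps required ≥ 1.8 V / 0.299 mV = 6020.07.
Need 2^N ≥ 6020.07; 2^12 = 4096, 2^13 = 8192.
Minimum N = 13.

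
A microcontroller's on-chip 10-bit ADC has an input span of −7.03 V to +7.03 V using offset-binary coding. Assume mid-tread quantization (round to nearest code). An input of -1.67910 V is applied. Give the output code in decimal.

LSB = 14.06 V / 1024 = 13.730 mV.
Input sits at 389.710 steps above V_low.
Round → code 390.

code 390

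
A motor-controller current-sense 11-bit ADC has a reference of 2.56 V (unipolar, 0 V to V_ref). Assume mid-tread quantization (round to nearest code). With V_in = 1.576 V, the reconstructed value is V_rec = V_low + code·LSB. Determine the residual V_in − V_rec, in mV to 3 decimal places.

One LSB is 2.56 V / 2048 = 1.250 mV.
(V_in − V_low)/LSB = (1.576 − 0)/0.00125 = 1260.8000 → code 1261 (round).
Code 1261 maps back to 0 + 1261×0.00125 V = 1.57625 V.
Difference: -0.00025 V → -0.250 mV.

-0.250 mV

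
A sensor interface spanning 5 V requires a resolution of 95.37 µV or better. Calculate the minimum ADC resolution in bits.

16 bits

Number of steps required ≥ 5 V / 95.37 µV = 52427.39.
Need 2^N ≥ 52427.39; 2^15 = 32768, 2^16 = 65536.
Minimum N = 16.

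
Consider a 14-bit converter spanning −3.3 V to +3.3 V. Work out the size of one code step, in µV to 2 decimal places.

402.83 µV

Full-scale span = 6.6 V.
LSB = 6.6 / 2^14 = 6.6 / 16384 = 0.000402832 V = 402.83 µV.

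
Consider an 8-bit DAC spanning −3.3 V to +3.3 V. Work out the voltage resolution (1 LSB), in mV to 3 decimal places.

25.781 mV

Full-scale span = 6.6 V.
LSB = 6.6 / 2^8 = 6.6 / 256 = 0.0257812 V = 25.781 mV.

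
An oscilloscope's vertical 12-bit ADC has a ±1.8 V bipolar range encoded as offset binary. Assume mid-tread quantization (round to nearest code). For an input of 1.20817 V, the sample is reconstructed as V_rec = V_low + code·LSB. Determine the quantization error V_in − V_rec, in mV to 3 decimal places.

-0.326 mV

LSB = 3.6/2^12 = 0.879 mV.
Scaled input = 3422.6290 LSBs, so code = 3423.
Reconstructed: 1.2084961 V.
V_in − V_rec = -0.000326094 V = -0.326 mV.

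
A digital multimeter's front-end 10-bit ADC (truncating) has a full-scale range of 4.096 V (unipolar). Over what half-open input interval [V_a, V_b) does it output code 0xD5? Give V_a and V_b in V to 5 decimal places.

LSB = 4.096/2^10 = 4.000 mV.
Code 0xD5 = 213 decimal.
V_a = V_low + 213·LSB = 0.852 V; V_b = V_low + 214·LSB = 0.856 V.

[0.85200 V, 0.85600 V)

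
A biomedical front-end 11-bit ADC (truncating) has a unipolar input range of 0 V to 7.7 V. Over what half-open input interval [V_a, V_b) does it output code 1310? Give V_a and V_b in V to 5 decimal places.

[4.92529 V, 4.92905 V)

LSB = 7.7/2^11 = 3.760 mV.
V_a = V_low + 1310·LSB = 4.92529 V; V_b = V_low + 1311·LSB = 4.92905 V.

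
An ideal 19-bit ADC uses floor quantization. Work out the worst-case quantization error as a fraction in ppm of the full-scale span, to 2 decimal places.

1.91 ppm

Truncating → worst-case error = 1 LSB = V_FS/2^19, so 1e+06/524288 = 1.90735 ppm of full scale.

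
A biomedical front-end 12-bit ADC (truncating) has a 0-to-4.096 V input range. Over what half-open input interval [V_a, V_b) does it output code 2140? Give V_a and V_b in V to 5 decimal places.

[2.14000 V, 2.14100 V)

LSB = 4.096/2^12 = 1.000 mV.
V_a = V_low + 2140·LSB = 2.14 V; V_b = V_low + 2141·LSB = 2.141 V.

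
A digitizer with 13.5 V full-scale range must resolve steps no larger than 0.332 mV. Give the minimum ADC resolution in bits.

16 bits

Number of steps required ≥ 13.5 V / 0.332 mV = 40662.65.
Need 2^N ≥ 40662.65; 2^15 = 32768, 2^16 = 65536.
Minimum N = 16.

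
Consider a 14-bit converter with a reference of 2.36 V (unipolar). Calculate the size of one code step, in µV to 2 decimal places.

144.04 µV

Full-scale span = 2.36 V.
LSB = 2.36 / 2^14 = 2.36 / 16384 = 0.000144043 V = 144.04 µV.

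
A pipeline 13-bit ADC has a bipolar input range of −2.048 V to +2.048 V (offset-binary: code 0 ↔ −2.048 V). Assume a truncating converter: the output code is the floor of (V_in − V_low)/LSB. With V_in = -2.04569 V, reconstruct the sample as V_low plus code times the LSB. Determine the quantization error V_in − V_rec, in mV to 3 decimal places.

0.310 mV

Step size: 4.096 V ÷ 2^13 = 0.500 mV.
(V_in − V_low)/LSB = (-2.04569 − (−2.048))/0.0005 = 4.6200 → code 4 (floor).
V_rec = (−2.048) + 4·0.0005 = -2.046 V.
Error = -2.04569 − (−2.046) = 0.00031 V = 0.310 mV.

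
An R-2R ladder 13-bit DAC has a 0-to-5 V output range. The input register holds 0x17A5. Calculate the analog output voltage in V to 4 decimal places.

3.6945 V

LSB = 5 V / 2^13 = 0.610 mV.
Code 0x17A5 = 6053 decimal.
V_out = 0 + 6053 × 0.000610352 V = 3.69446 V.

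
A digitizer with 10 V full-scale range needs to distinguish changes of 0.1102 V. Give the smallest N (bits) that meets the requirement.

Number of steps required ≥ 10 V / 0.1102 V = 90.74.
Need 2^N ≥ 90.74; 2^6 = 64, 2^7 = 128.
Minimum N = 7.

7 bits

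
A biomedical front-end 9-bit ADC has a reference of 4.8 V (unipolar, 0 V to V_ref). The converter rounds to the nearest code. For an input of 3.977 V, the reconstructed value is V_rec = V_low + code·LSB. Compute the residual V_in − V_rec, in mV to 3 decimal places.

One LSB is 4.8 V / 512 = 9.375 mV.
(3.977 − 0)/0.009375 = 424.2133; round gives code 424.
Reconstructed: 3.975 V.
V_in − V_rec = 0.002 V = 2.000 mV.

2.000 mV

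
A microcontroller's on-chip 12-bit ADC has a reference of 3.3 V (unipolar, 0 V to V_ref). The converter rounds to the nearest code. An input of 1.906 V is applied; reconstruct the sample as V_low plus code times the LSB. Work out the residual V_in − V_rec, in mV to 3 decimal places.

LSB = 3.3/2^12 = 0.806 mV.
(1.906 − 0)/0.000805664 = 2365.7503; round gives code 2366.
Reconstructed: 1.9062012 V.
V_in − V_rec = -0.000201172 V = -0.201 mV.

-0.201 mV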